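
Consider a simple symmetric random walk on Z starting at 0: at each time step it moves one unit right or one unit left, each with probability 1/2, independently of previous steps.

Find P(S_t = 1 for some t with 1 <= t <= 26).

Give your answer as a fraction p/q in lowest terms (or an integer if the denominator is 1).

Answer: 7088533/8388608

Derivation:
Count via complement. Let g(t,s) = #length-t paths at position s with S_1..S_t all ≠ 1.
g(t,s) = g(t-1,s-1) + g(t-1,s+1) for s ≠ 1; g(t,1) = 0.
t=0: g(0,0)=1
t=1: g(1,-1)=1
t=2: g(2,-2)=1 g(2,0)=1
t=3: g(3,-3)=1 g(3,-1)=2
t=4: g(4,-4)=1 g(4,-2)=3 g(4,0)=2
t=5: g(5,-5)=1 g(5,-3)=4 g(5,-1)=5
t=6: g(6,-6)=1 g(6,-4)=5 g(6,-2)=9 g(6,0)=5
t=7: g(7,-7)=1 g(7,-5)=6 g(7,-3)=14 g(7,-1)=14
t=8: g(8,-8)=1 g(8,-6)=7 g(8,-4)=20 g(8,-2)=28 g(8,0)=14
t=9: g(9,-9)=1 g(9,-7)=8 g(9,-5)=27 g(9,-3)=48 g(9,-1)=42
t=10: g(10,-10)=1 g(10,-8)=9 g(10,-6)=35 g(10,-4)=75 g(10,-2)=90 g(10,0)=42
t=11: g(11,-11)=1 g(11,-9)=10 g(11,-7)=44 g(11,-5)=110 g(11,-3)=165 g(11,-1)=132
t=12: g(12,-12)=1 g(12,-10)=11 g(12,-8)=54 g(12,-6)=154 g(12,-4)=275 g(12,-2)=297 g(12,0)=132
t=13: g(13,-13)=1 g(13,-11)=12 g(13,-9)=65 g(13,-7)=208 g(13,-5)=429 g(13,-3)=572 g(13,-1)=429
t=14: g(14,-14)=1 g(14,-12)=13 g(14,-10)=77 g(14,-8)=273 g(14,-6)=637 g(14,-4)=1001 g(14,-2)=1001 g(14,0)=429
t=15: g(15,-15)=1 g(15,-13)=14 g(15,-11)=90 g(15,-9)=350 g(15,-7)=910 g(15,-5)=1638 g(15,-3)=2002 g(15,-1)=1430
t=16: g(16,-16)=1 g(16,-14)=15 g(16,-12)=104 g(16,-10)=440 g(16,-8)=1260 g(16,-6)=2548 g(16,-4)=3640 g(16,-2)=3432 g(16,0)=1430
t=17: g(17,-17)=1 g(17,-15)=16 g(17,-13)=119 g(17,-11)=544 g(17,-9)=1700 g(17,-7)=3808 g(17,-5)=6188 g(17,-3)=7072 g(17,-1)=4862
t=18: g(18,-18)=1 g(18,-16)=17 g(18,-14)=135 g(18,-12)=663 g(18,-10)=2244 g(18,-8)=5508 g(18,-6)=9996 g(18,-4)=13260 g(18,-2)=11934 g(18,0)=4862
t=19: g(19,-19)=1 g(19,-17)=18 g(19,-15)=152 g(19,-13)=798 g(19,-11)=2907 g(19,-9)=7752 g(19,-7)=15504 g(19,-5)=23256 g(19,-3)=25194 g(19,-1)=16796
t=20: g(20,-20)=1 g(20,-18)=19 g(20,-16)=170 g(20,-14)=950 g(20,-12)=3705 g(20,-10)=10659 g(20,-8)=23256 g(20,-6)=38760 g(20,-4)=48450 g(20,-2)=41990 g(20,0)=16796
t=21: g(21,-21)=1 g(21,-19)=20 g(21,-17)=189 g(21,-15)=1120 g(21,-13)=4655 g(21,-11)=14364 g(21,-9)=33915 g(21,-7)=62016 g(21,-5)=87210 g(21,-3)=90440 g(21,-1)=58786
t=22: g(22,-22)=1 g(22,-20)=21 g(22,-18)=209 g(22,-16)=1309 g(22,-14)=5775 g(22,-12)=19019 g(22,-10)=48279 g(22,-8)=95931 g(22,-6)=149226 g(22,-4)=177650 g(22,-2)=149226 g(22,0)=58786
t=23: g(23,-23)=1 g(23,-21)=22 g(23,-19)=230 g(23,-17)=1518 g(23,-15)=7084 g(23,-13)=24794 g(23,-11)=67298 g(23,-9)=144210 g(23,-7)=245157 g(23,-5)=326876 g(23,-3)=326876 g(23,-1)=208012
t=24: g(24,-24)=1 g(24,-22)=23 g(24,-20)=252 g(24,-18)=1748 g(24,-16)=8602 g(24,-14)=31878 g(24,-12)=92092 g(24,-10)=211508 g(24,-8)=389367 g(24,-6)=572033 g(24,-4)=653752 g(24,-2)=534888 g(24,0)=208012
t=25: g(25,-25)=1 g(25,-23)=24 g(25,-21)=275 g(25,-19)=2000 g(25,-17)=10350 g(25,-15)=40480 g(25,-13)=123970 g(25,-11)=303600 g(25,-9)=600875 g(25,-7)=961400 g(25,-5)=1225785 g(25,-3)=1188640 g(25,-1)=742900
t=26: g(26,-26)=1 g(26,-24)=25 g(26,-22)=299 g(26,-20)=2275 g(26,-18)=12350 g(26,-16)=50830 g(26,-14)=164450 g(26,-12)=427570 g(26,-10)=904475 g(26,-8)=1562275 g(26,-6)=2187185 g(26,-4)=2414425 g(26,-2)=1931540 g(26,0)=742900
Paths never hitting 1: Σ_s g(26,s) = 10400600
Paths hitting 1: 2^26 - 10400600 = 56708264
P = 56708264/67108864 = 7088533/8388608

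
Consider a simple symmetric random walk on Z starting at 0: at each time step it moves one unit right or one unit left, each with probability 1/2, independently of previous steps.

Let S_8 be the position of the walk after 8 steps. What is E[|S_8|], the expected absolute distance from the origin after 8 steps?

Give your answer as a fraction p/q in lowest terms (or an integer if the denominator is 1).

Answer: 35/16

Derivation:
S_8 takes values m ≡ 0 (mod 2) with |m| ≤ 8; P(S_8=m) = C(8,(8+m)/2)/2^8.
Total paths: 2^8 = 256
Distribution: P(S=-8)=1/256, P(S=-6)=8/256, P(S=-4)=28/256, P(S=-2)=56/256, P(S=0)=70/256, P(S=2)=56/256, P(S=4)=28/256, P(S=6)=8/256, P(S=8)=1/256
E[|S_8|] = Σ_m |m|·P(S_8=m) = 560/256 = 35/16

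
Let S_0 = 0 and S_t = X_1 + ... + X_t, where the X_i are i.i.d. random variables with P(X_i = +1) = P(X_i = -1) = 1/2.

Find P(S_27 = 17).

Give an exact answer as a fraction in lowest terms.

To reach position 17 after 27 steps: need 22 steps of +1 and 5 of -1.
Favorable paths: C(27,22) = 80730
Total paths: 2^27 = 134217728
P = 80730/134217728 = 40365/67108864

Answer: 40365/67108864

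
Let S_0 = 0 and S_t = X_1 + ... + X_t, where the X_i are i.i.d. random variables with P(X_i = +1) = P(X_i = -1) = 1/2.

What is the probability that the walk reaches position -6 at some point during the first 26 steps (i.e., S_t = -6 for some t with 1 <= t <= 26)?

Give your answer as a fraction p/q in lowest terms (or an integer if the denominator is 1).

Answer: 16628809/67108864

Derivation:
Count via complement. Let g(t,s) = #length-t paths at position s with S_1..S_t all ≠ -6.
g(t,s) = g(t-1,s-1) + g(t-1,s+1) for s ≠ -6; g(t,-6) = 0.
t=0: g(0,0)=1
t=1: g(1,-1)=1 g(1,1)=1
t=2: g(2,-2)=1 g(2,0)=2 g(2,2)=1
t=3: g(3,-3)=1 g(3,-1)=3 g(3,1)=3 g(3,3)=1
t=4: g(4,-4)=1 g(4,-2)=4 g(4,0)=6 g(4,2)=4 g(4,4)=1
t=5: g(5,-5)=1 g(5,-3)=5 g(5,-1)=10 g(5,1)=10 g(5,3)=5 g(5,5)=1
t=6: g(6,-4)=6 g(6,-2)=15 g(6,0)=20 g(6,2)=15 g(6,4)=6 g(6,6)=1
t=7: g(7,-5)=6 g(7,-3)=21 g(7,-1)=35 g(7,1)=35 g(7,3)=21 g(7,5)=7 g(7,7)=1
t=8: g(8,-4)=27 g(8,-2)=56 g(8,0)=70 g(8,2)=56 g(8,4)=28 g(8,6)=8 g(8,8)=1
t=9: g(9,-5)=27 g(9,-3)=83 g(9,-1)=126 g(9,1)=126 g(9,3)=84 g(9,5)=36 g(9,7)=9 g(9,9)=1
t=10: g(10,-4)=110 g(10,-2)=209 g(10,0)=252 g(10,2)=210 g(10,4)=120 g(10,6)=45 g(10,8)=10 g(10,10)=1
t=11: g(11,-5)=110 g(11,-3)=319 g(11,-1)=461 g(11,1)=462 g(11,3)=330 g(11,5)=165 g(11,7)=55 g(11,9)=11 g(11,11)=1
t=12: g(12,-4)=429 g(12,-2)=780 g(12,0)=923 g(12,2)=792 g(12,4)=495 g(12,6)=220 g(12,8)=66 g(12,10)=12 g(12,12)=1
t=13: g(13,-5)=429 g(13,-3)=1209 g(13,-1)=1703 g(13,1)=1715 g(13,3)=1287 g(13,5)=715 g(13,7)=286 g(13,9)=78 g(13,11)=13 g(13,13)=1
t=14: g(14,-4)=1638 g(14,-2)=2912 g(14,0)=3418 g(14,2)=3002 g(14,4)=2002 g(14,6)=1001 g(14,8)=364 g(14,10)=91 g(14,12)=14 g(14,14)=1
t=15: g(15,-5)=1638 g(15,-3)=4550 g(15,-1)=6330 g(15,1)=6420 g(15,3)=5004 g(15,5)=3003 g(15,7)=1365 g(15,9)=455 g(15,11)=105 g(15,13)=15 g(15,15)=1
t=16: g(16,-4)=6188 g(16,-2)=10880 g(16,0)=12750 g(16,2)=11424 g(16,4)=8007 g(16,6)=4368 g(16,8)=1820 g(16,10)=560 g(16,12)=120 g(16,14)=16 g(16,16)=1
t=17: g(17,-5)=6188 g(17,-3)=17068 g(17,-1)=23630 g(17,1)=24174 g(17,3)=19431 g(17,5)=12375 g(17,7)=6188 g(17,9)=2380 g(17,11)=680 g(17,13)=136 g(17,15)=17 g(17,17)=1
t=18: g(18,-4)=23256 g(18,-2)=40698 g(18,0)=47804 g(18,2)=43605 g(18,4)=31806 g(18,6)=18563 g(18,8)=8568 g(18,10)=3060 g(18,12)=816 g(18,14)=153 g(18,16)=18 g(18,18)=1
t=19: g(19,-5)=23256 g(19,-3)=63954 g(19,-1)=88502 g(19,1)=91409 g(19,3)=75411 g(19,5)=50369 g(19,7)=27131 g(19,9)=11628 g(19,11)=3876 g(19,13)=969 g(19,15)=171 g(19,17)=19 g(19,19)=1
t=20: g(20,-4)=87210 g(20,-2)=152456 g(20,0)=179911 g(20,2)=166820 g(20,4)=125780 g(20,6)=77500 g(20,8)=38759 g(20,10)=15504 g(20,12)=4845 g(20,14)=1140 g(20,16)=190 g(20,18)=20 g(20,20)=1
t=21: g(21,-5)=87210 g(21,-3)=239666 g(21,-1)=332367 g(21,1)=346731 g(21,3)=292600 g(21,5)=203280 g(21,7)=116259 g(21,9)=54263 g(21,11)=20349 g(21,13)=5985 g(21,15)=1330 g(21,17)=210 g(21,19)=21 g(21,21)=1
t=22: g(22,-4)=326876 g(22,-2)=572033 g(22,0)=679098 g(22,2)=639331 g(22,4)=495880 g(22,6)=319539 g(22,8)=170522 g(22,10)=74612 g(22,12)=26334 g(22,14)=7315 g(22,16)=1540 g(22,18)=231 g(22,20)=22 g(22,22)=1
t=23: g(23,-5)=326876 g(23,-3)=898909 g(23,-1)=1251131 g(23,1)=1318429 g(23,3)=1135211 g(23,5)=815419 g(23,7)=490061 g(23,9)=245134 g(23,11)=100946 g(23,13)=33649 g(23,15)=8855 g(23,17)=1771 g(23,19)=253 g(23,21)=23 g(23,23)=1
t=24: g(24,-4)=1225785 g(24,-2)=2150040 g(24,0)=2569560 g(24,2)=2453640 g(24,4)=1950630 g(24,6)=1305480 g(24,8)=735195 g(24,10)=346080 g(24,12)=134595 g(24,14)=42504 g(24,16)=10626 g(24,18)=2024 g(24,20)=276 g(24,22)=24 g(24,24)=1
t=25: g(25,-5)=1225785 g(25,-3)=3375825 g(25,-1)=4719600 g(25,1)=5023200 g(25,3)=4404270 g(25,5)=3256110 g(25,7)=2040675 g(25,9)=1081275 g(25,11)=480675 g(25,13)=177099 g(25,15)=53130 g(25,17)=12650 g(25,19)=2300 g(25,21)=300 g(25,23)=25 g(25,25)=1
t=26: g(26,-4)=4601610 g(26,-2)=8095425 g(26,0)=9742800 g(26,2)=9427470 g(26,4)=7660380 g(26,6)=5296785 g(26,8)=3121950 g(26,10)=1561950 g(26,12)=657774 g(26,14)=230229 g(26,16)=65780 g(26,18)=14950 g(26,20)=2600 g(26,22)=325 g(26,24)=26 g(26,26)=1
Paths never hitting -6: Σ_s g(26,s) = 50480055
Paths hitting -6: 2^26 - 50480055 = 16628809
P = 16628809/67108864 = 16628809/67108864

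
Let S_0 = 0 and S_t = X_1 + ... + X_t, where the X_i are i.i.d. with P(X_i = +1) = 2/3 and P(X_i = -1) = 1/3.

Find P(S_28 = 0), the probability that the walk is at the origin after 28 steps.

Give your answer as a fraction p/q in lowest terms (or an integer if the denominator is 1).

To be at 0 after 28 steps: need exactly 14 steps of +1 and 14 of -1.
Number of such sequences: C(28,14) = 40116600
Each has probability (2/3)^14 · (1/3)^14 = 16384/22876792454961
P = 40116600 · 16384/22876792454961 = 24343347200/847288609443

Answer: 24343347200/847288609443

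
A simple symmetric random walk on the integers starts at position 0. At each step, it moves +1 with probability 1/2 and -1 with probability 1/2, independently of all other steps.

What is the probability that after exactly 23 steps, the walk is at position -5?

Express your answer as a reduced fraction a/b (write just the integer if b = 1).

To reach position -5 after 23 steps: need 9 steps of +1 and 14 of -1.
Favorable paths: C(23,9) = 817190
Total paths: 2^23 = 8388608
P = 817190/8388608 = 408595/4194304

Answer: 408595/4194304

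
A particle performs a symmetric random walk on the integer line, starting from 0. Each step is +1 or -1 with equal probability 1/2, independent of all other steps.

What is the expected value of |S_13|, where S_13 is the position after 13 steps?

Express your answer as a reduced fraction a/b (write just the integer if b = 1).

Answer: 3003/1024

Derivation:
S_13 takes values m ≡ 1 (mod 2) with |m| ≤ 13; P(S_13=m) = C(13,(13+m)/2)/2^13.
Total paths: 2^13 = 8192
Distribution: P(S=-13)=1/8192, P(S=-11)=13/8192, P(S=-9)=78/8192, P(S=-7)=286/8192, P(S=-5)=715/8192, P(S=-3)=1287/8192, P(S=-1)=1716/8192, P(S=1)=1716/8192, P(S=3)=1287/8192, P(S=5)=715/8192, P(S=7)=286/8192, P(S=9)=78/8192, P(S=11)=13/8192, P(S=13)=1/8192
E[|S_13|] = Σ_m |m|·P(S_13=m) = 24024/8192 = 3003/1024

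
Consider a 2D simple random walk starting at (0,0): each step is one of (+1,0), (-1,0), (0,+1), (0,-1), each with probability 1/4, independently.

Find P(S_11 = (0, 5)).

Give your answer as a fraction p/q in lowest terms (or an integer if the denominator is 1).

Let h be the number of horizontal steps (so 11-h are vertical). To end at (0,5) need (h+0)/2 right-steps and ((11-h)+5)/2 up-steps.
Sum over h with 0 ≤ h ≤ 6, h ≡ 0 (mod 2), 11-h ≡ 1 (mod 2):
h=0: C(11,0)·C(0,0)·C(11,8) = 1·1·165 = 165
h=2: C(11,2)·C(2,1)·C(9,7) = 55·2·36 = 3960
h=4: C(11,4)·C(4,2)·C(7,6) = 330·6·7 = 13860
h=6: C(11,6)·C(6,3)·C(5,5) = 462·20·1 = 9240
Total favorable: 27225
Total paths: 4^11 = 4194304
P = 27225/4194304 = 27225/4194304

Answer: 27225/4194304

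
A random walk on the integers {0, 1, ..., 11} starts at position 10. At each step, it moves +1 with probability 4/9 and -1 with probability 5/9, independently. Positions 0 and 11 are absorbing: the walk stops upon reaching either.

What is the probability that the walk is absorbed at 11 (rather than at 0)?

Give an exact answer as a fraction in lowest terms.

Biased walk: p = 4/9, q = 5/9, r = q/p = 5/4
Gambler's ruin: P(hit 11 before 0 | start at 10) = (1 - r^a)/(1 - r^N)
r^10 = 9765625/1048576; r^11 = 48828125/4194304
P = (1 - 9765625/1048576) / (1 - 48828125/4194304) = -8717049/1048576 / -44633821/4194304 = 34868196/44633821

Answer: 34868196/44633821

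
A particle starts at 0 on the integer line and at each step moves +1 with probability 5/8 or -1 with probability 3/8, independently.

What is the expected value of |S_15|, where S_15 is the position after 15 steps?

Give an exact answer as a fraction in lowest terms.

S_15 takes values m ≡ 1 (mod 2) with |m| ≤ 15; P(S_15=m) = C(15,(15+m)/2) · (5/8)^((15+m)/2) · (3/8)^((15-m)/2).
Distribution: P(S=-15)=14348907/35184372088832, P(S=-13)=358722675/35184372088832, P(S=-11)=4185097875/35184372088832, P(S=-9)=30225706875/35184372088832, P(S=-7)=151128534375/35184372088832, P(S=-5)=554137959375/35184372088832, P(S=-3)=1539272109375/35184372088832, P(S=-1)=3298440234375/35184372088832, P(S=1)=5497400390625/35184372088832, P(S=3)=7126259765625/35184372088832, P(S=5)=7126259765625/35184372088832, P(S=7)=5398681640625/35184372088832, P(S=9)=2999267578125/35184372088832, P(S=11)=1153564453125/35184372088832, P(S=13)=274658203125/35184372088832, P(S=15)=30517578125/35184372088832
E[|S_15|] = Σ_m |m|·P(S_15=m) = 2438702807295/549755813888

Answer: 2438702807295/549755813888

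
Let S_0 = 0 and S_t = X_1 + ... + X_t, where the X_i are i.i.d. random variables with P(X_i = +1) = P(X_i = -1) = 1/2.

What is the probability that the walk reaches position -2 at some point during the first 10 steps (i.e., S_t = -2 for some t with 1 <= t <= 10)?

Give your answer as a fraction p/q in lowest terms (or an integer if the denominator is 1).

Count via complement. Let g(t,s) = #length-t paths at position s with S_1..S_t all ≠ -2.
g(t,s) = g(t-1,s-1) + g(t-1,s+1) for s ≠ -2; g(t,-2) = 0.
t=0: g(0,0)=1
t=1: g(1,-1)=1 g(1,1)=1
t=2: g(2,0)=2 g(2,2)=1
t=3: g(3,-1)=2 g(3,1)=3 g(3,3)=1
t=4: g(4,0)=5 g(4,2)=4 g(4,4)=1
t=5: g(5,-1)=5 g(5,1)=9 g(5,3)=5 g(5,5)=1
t=6: g(6,0)=14 g(6,2)=14 g(6,4)=6 g(6,6)=1
t=7: g(7,-1)=14 g(7,1)=28 g(7,3)=20 g(7,5)=7 g(7,7)=1
t=8: g(8,0)=42 g(8,2)=48 g(8,4)=27 g(8,6)=8 g(8,8)=1
t=9: g(9,-1)=42 g(9,1)=90 g(9,3)=75 g(9,5)=35 g(9,7)=9 g(9,9)=1
t=10: g(10,0)=132 g(10,2)=165 g(10,4)=110 g(10,6)=44 g(10,8)=10 g(10,10)=1
Paths never hitting -2: Σ_s g(10,s) = 462
Paths hitting -2: 2^10 - 462 = 562
P = 562/1024 = 281/512

Answer: 281/512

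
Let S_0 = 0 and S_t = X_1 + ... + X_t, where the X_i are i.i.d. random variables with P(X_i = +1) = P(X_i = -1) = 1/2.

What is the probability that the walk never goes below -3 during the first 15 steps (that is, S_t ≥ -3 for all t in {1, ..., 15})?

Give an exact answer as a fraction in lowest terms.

Answer: 715/1024

Derivation:
Let f(t,s) = #length-t paths at position s with S_1..S_t all ≥ -3.
f(t,s) = f(t-1,s-1) + f(t-1,s+1) for s ≥ -3; f(t,s) = 0 for s < -3.
t=0: f(0,0)=1
t=1: f(1,-1)=1 f(1,1)=1
t=2: f(2,-2)=1 f(2,0)=2 f(2,2)=1
t=3: f(3,-3)=1 f(3,-1)=3 f(3,1)=3 f(3,3)=1
t=4: f(4,-2)=4 f(4,0)=6 f(4,2)=4 f(4,4)=1
t=5: f(5,-3)=4 f(5,-1)=10 f(5,1)=10 f(5,3)=5 f(5,5)=1
t=6: f(6,-2)=14 f(6,0)=20 f(6,2)=15 f(6,4)=6 f(6,6)=1
t=7: f(7,-3)=14 f(7,-1)=34 f(7,1)=35 f(7,3)=21 f(7,5)=7 f(7,7)=1
t=8: f(8,-2)=48 f(8,0)=69 f(8,2)=56 f(8,4)=28 f(8,6)=8 f(8,8)=1
t=9: f(9,-3)=48 f(9,-1)=117 f(9,1)=125 f(9,3)=84 f(9,5)=36 f(9,7)=9 f(9,9)=1
t=10: f(10,-2)=165 f(10,0)=242 f(10,2)=209 f(10,4)=120 f(10,6)=45 f(10,8)=10 f(10,10)=1
t=11: f(11,-3)=165 f(11,-1)=407 f(11,1)=451 f(11,3)=329 f(11,5)=165 f(11,7)=55 f(11,9)=11 f(11,11)=1
t=12: f(12,-2)=572 f(12,0)=858 f(12,2)=780 f(12,4)=494 f(12,6)=220 f(12,8)=66 f(12,10)=12 f(12,12)=1
t=13: f(13,-3)=572 f(13,-1)=1430 f(13,1)=1638 f(13,3)=1274 f(13,5)=714 f(13,7)=286 f(13,9)=78 f(13,11)=13 f(13,13)=1
t=14: f(14,-2)=2002 f(14,0)=3068 f(14,2)=2912 f(14,4)=1988 f(14,6)=1000 f(14,8)=364 f(14,10)=91 f(14,12)=14 f(14,14)=1
t=15: f(15,-3)=2002 f(15,-1)=5070 f(15,1)=5980 f(15,3)=4900 f(15,5)=2988 f(15,7)=1364 f(15,9)=455 f(15,11)=105 f(15,13)=15 f(15,15)=1
Σ_s f(15,s) = 22880
P = 22880/32768 = 715/1024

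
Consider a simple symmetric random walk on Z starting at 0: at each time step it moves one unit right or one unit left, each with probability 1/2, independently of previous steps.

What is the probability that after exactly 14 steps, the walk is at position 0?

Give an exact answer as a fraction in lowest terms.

To return to 0 after 14 steps: need exactly 7 steps of +1 and 7 of -1.
Favorable paths: C(14,7) = 3432
Total paths: 2^14 = 16384
P = 3432/16384 = 429/2048

Answer: 429/2048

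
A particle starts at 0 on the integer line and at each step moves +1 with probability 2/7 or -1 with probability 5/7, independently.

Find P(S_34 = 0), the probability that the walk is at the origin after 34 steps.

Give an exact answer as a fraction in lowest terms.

To be at 0 after 34 steps: need exactly 17 steps of +1 and 17 of -1.
Number of such sequences: C(34,17) = 2333606220
Each has probability (2/7)^17 · (5/7)^17 = 100000000000000000/54116956037952111668959660849
P = 2333606220 · 100000000000000000/54116956037952111668959660849 = 233360622000000000000000000/54116956037952111668959660849

Answer: 233360622000000000000000000/54116956037952111668959660849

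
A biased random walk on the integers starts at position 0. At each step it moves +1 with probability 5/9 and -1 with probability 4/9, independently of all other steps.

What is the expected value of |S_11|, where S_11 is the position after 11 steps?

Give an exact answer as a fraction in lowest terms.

S_11 takes values m ≡ 1 (mod 2) with |m| ≤ 11; P(S_11=m) = C(11,(11+m)/2) · (5/9)^((11+m)/2) · (4/9)^((11-m)/2).
Distribution: P(S=-11)=4194304/31381059609, P(S=-9)=57671680/31381059609, P(S=-7)=360448000/31381059609, P(S=-5)=450560000/10460353203, P(S=-3)=1126400000/10460353203, P(S=-1)=1971200000/10460353203, P(S=1)=2464000000/10460353203, P(S=3)=2200000000/10460353203, P(S=5)=1375000000/10460353203, P(S=7)=1718750000/31381059609, P(S=9)=429687500/31381059609, P(S=11)=48828125/31381059609
E[|S_11|] = Σ_m |m|·P(S_11=m) = 10016718371/3486784401

Answer: 10016718371/3486784401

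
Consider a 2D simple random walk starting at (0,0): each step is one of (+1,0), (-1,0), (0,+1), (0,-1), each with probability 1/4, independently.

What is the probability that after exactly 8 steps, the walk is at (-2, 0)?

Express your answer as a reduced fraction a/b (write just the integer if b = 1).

Answer: 49/1024

Derivation:
Let h be the number of horizontal steps (so 8-h are vertical). To end at (-2,0) need (h-2)/2 right-steps and ((8-h)+0)/2 up-steps.
Sum over h with 2 ≤ h ≤ 8, h ≡ 0 (mod 2), 8-h ≡ 0 (mod 2):
h=2: C(8,2)·C(2,0)·C(6,3) = 28·1·20 = 560
h=4: C(8,4)·C(4,1)·C(4,2) = 70·4·6 = 1680
h=6: C(8,6)·C(6,2)·C(2,1) = 28·15·2 = 840
h=8: C(8,8)·C(8,3)·C(0,0) = 1·56·1 = 56
Total favorable: 3136
Total paths: 4^8 = 65536
P = 3136/65536 = 49/1024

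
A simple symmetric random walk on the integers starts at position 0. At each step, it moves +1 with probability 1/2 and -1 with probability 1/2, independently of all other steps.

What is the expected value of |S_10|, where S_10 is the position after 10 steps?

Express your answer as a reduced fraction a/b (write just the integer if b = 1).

S_10 takes values m ≡ 0 (mod 2) with |m| ≤ 10; P(S_10=m) = C(10,(10+m)/2)/2^10.
Total paths: 2^10 = 1024
Distribution: P(S=-10)=1/1024, P(S=-8)=10/1024, P(S=-6)=45/1024, P(S=-4)=120/1024, P(S=-2)=210/1024, P(S=0)=252/1024, P(S=2)=210/1024, P(S=4)=120/1024, P(S=6)=45/1024, P(S=8)=10/1024, P(S=10)=1/1024
E[|S_10|] = Σ_m |m|·P(S_10=m) = 2520/1024 = 315/128

Answer: 315/128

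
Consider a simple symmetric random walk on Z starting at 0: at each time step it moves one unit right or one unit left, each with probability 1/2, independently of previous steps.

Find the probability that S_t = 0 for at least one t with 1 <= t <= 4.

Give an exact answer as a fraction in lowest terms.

Count via complement. Let g(t,s) = #length-t paths at position s with S_1..S_t all ≠ 0.
g(t,s) = g(t-1,s-1) + g(t-1,s+1) for s ≠ 0; g(t,0) = 0.
t=0: g(0,0)=1
t=1: g(1,-1)=1 g(1,1)=1
t=2: g(2,-2)=1 g(2,2)=1
t=3: g(3,-3)=1 g(3,-1)=1 g(3,1)=1 g(3,3)=1
t=4: g(4,-4)=1 g(4,-2)=2 g(4,2)=2 g(4,4)=1
Paths never hitting 0: Σ_s g(4,s) = 6
Paths hitting 0: 2^4 - 6 = 10
P = 10/16 = 5/8

Answer: 5/8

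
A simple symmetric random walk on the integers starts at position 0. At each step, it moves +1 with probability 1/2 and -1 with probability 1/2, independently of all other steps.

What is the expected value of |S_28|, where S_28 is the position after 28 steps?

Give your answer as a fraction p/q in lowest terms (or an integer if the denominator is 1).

S_28 takes values m ≡ 0 (mod 2) with |m| ≤ 28; P(S_28=m) = C(28,(28+m)/2)/2^28.
Total paths: 2^28 = 268435456
Distribution: P(S=-28)=1/268435456, P(S=-26)=28/268435456, P(S=-24)=378/268435456, P(S=-22)=3276/268435456, P(S=-20)=20475/268435456, P(S=-18)=98280/268435456, P(S=-16)=376740/268435456, P(S=-14)=1184040/268435456, P(S=-12)=3108105/268435456, P(S=-10)=6906900/268435456, P(S=-8)=13123110/268435456, P(S=-6)=21474180/268435456, P(S=-4)=30421755/268435456, P(S=-2)=37442160/268435456, P(S=0)=40116600/268435456, P(S=2)=37442160/268435456, P(S=4)=30421755/268435456, P(S=6)=21474180/268435456, P(S=8)=13123110/268435456, P(S=10)=6906900/268435456, P(S=12)=3108105/268435456, P(S=14)=1184040/268435456, P(S=16)=376740/268435456, P(S=18)=98280/268435456, P(S=20)=20475/268435456, P(S=22)=3276/268435456, P(S=24)=378/268435456, P(S=26)=28/268435456, P(S=28)=1/268435456
E[|S_28|] = Σ_m |m|·P(S_28=m) = 1123264800/268435456 = 35102025/8388608

Answer: 35102025/8388608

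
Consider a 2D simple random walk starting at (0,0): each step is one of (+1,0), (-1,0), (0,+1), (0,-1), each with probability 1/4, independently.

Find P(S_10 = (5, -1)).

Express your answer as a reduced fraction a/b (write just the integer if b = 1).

Answer: 675/131072

Derivation:
Let h be the number of horizontal steps (so 10-h are vertical). To end at (5,-1) need (h+5)/2 right-steps and ((10-h)-1)/2 up-steps.
Sum over h with 5 ≤ h ≤ 9, h ≡ 1 (mod 2), 10-h ≡ 1 (mod 2):
h=5: C(10,5)·C(5,5)·C(5,2) = 252·1·10 = 2520
h=7: C(10,7)·C(7,6)·C(3,1) = 120·7·3 = 2520
h=9: C(10,9)·C(9,7)·C(1,0) = 10·36·1 = 360
Total favorable: 5400
Total paths: 4^10 = 1048576
P = 5400/1048576 = 675/131072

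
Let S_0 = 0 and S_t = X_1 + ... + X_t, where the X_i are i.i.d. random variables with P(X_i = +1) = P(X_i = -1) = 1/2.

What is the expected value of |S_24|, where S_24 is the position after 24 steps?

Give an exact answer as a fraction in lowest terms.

Answer: 2028117/524288

Derivation:
S_24 takes values m ≡ 0 (mod 2) with |m| ≤ 24; P(S_24=m) = C(24,(24+m)/2)/2^24.
Total paths: 2^24 = 16777216
Distribution: P(S=-24)=1/16777216, P(S=-22)=24/16777216, P(S=-20)=276/16777216, P(S=-18)=2024/16777216, P(S=-16)=10626/16777216, P(S=-14)=42504/16777216, P(S=-12)=134596/16777216, P(S=-10)=346104/16777216, P(S=-8)=735471/16777216, P(S=-6)=1307504/16777216, P(S=-4)=1961256/16777216, P(S=-2)=2496144/16777216, P(S=0)=2704156/16777216, P(S=2)=2496144/16777216, P(S=4)=1961256/16777216, P(S=6)=1307504/16777216, P(S=8)=735471/16777216, P(S=10)=346104/16777216, P(S=12)=134596/16777216, P(S=14)=42504/16777216, P(S=16)=10626/16777216, P(S=18)=2024/16777216, P(S=20)=276/16777216, P(S=22)=24/16777216, P(S=24)=1/16777216
E[|S_24|] = Σ_m |m|·P(S_24=m) = 64899744/16777216 = 2028117/524288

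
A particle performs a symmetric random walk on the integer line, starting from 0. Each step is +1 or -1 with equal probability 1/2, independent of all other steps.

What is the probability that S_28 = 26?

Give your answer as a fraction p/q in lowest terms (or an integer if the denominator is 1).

To reach position 26 after 28 steps: need 27 steps of +1 and 1 of -1.
Favorable paths: C(28,27) = 28
Total paths: 2^28 = 268435456
P = 28/268435456 = 7/67108864

Answer: 7/67108864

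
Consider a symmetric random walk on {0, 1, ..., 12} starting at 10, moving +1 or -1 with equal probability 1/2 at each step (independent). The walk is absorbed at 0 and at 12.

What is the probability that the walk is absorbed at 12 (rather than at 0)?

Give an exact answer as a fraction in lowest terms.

Answer: 5/6

Derivation:
Symmetric walk (p = 1/2): the harmonic-function argument gives P(hit 12 before 0 | start at 10) = a/N.
P = 10/12 = 5/6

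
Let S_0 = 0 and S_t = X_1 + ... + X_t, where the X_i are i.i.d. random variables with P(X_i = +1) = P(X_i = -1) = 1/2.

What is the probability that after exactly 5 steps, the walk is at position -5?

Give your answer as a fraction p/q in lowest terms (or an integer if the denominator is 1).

Answer: 1/32

Derivation:
To reach position -5 after 5 steps: need 0 steps of +1 and 5 of -1.
Favorable paths: C(5,0) = 1
Total paths: 2^5 = 32
P = 1/32 = 1/32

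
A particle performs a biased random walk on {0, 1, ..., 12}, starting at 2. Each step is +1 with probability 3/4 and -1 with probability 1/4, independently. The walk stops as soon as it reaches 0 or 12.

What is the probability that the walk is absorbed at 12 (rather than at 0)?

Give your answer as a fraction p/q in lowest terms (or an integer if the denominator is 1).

Answer: 59049/66430

Derivation:
Biased walk: p = 3/4, q = 1/4, r = q/p = 1/3
Gambler's ruin: P(hit 12 before 0 | start at 2) = (1 - r^a)/(1 - r^N)
r^2 = 1/9; r^12 = 1/531441
P = (1 - 1/9) / (1 - 1/531441) = 8/9 / 531440/531441 = 59049/66430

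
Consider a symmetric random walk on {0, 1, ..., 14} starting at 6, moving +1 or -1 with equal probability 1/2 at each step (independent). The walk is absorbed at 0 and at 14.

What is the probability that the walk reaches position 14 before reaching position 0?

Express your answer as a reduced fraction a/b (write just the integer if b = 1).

Symmetric walk (p = 1/2): the harmonic-function argument gives P(hit 14 before 0 | start at 6) = a/N.
P = 6/14 = 3/7

Answer: 3/7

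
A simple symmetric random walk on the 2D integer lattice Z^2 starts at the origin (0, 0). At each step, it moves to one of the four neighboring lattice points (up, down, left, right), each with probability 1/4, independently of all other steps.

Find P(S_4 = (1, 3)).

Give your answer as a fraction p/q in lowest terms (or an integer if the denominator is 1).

Let h be the number of horizontal steps (so 4-h are vertical). To end at (1,3) need (h+1)/2 right-steps and ((4-h)+3)/2 up-steps.
Sum over h with 1 ≤ h ≤ 1, h ≡ 1 (mod 2), 4-h ≡ 1 (mod 2):
h=1: C(4,1)·C(1,1)·C(3,3) = 4·1·1 = 4
Total favorable: 4
Total paths: 4^4 = 256
P = 4/256 = 1/64

Answer: 1/64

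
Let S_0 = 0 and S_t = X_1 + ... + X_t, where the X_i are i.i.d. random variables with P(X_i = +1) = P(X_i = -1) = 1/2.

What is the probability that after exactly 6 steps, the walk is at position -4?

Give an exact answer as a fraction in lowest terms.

To reach position -4 after 6 steps: need 1 step of +1 and 5 of -1.
Favorable paths: C(6,1) = 6
Total paths: 2^6 = 64
P = 6/64 = 3/32

Answer: 3/32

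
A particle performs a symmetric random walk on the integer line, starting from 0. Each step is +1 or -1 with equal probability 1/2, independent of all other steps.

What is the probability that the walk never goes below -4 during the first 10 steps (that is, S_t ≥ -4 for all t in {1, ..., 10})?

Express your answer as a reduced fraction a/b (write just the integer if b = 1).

Let f(t,s) = #length-t paths at position s with S_1..S_t all ≥ -4.
f(t,s) = f(t-1,s-1) + f(t-1,s+1) for s ≥ -4; f(t,s) = 0 for s < -4.
t=0: f(0,0)=1
t=1: f(1,-1)=1 f(1,1)=1
t=2: f(2,-2)=1 f(2,0)=2 f(2,2)=1
t=3: f(3,-3)=1 f(3,-1)=3 f(3,1)=3 f(3,3)=1
t=4: f(4,-4)=1 f(4,-2)=4 f(4,0)=6 f(4,2)=4 f(4,4)=1
t=5: f(5,-3)=5 f(5,-1)=10 f(5,1)=10 f(5,3)=5 f(5,5)=1
t=6: f(6,-4)=5 f(6,-2)=15 f(6,0)=20 f(6,2)=15 f(6,4)=6 f(6,6)=1
t=7: f(7,-3)=20 f(7,-1)=35 f(7,1)=35 f(7,3)=21 f(7,5)=7 f(7,7)=1
t=8: f(8,-4)=20 f(8,-2)=55 f(8,0)=70 f(8,2)=56 f(8,4)=28 f(8,6)=8 f(8,8)=1
t=9: f(9,-3)=75 f(9,-1)=125 f(9,1)=126 f(9,3)=84 f(9,5)=36 f(9,7)=9 f(9,9)=1
t=10: f(10,-4)=75 f(10,-2)=200 f(10,0)=251 f(10,2)=210 f(10,4)=120 f(10,6)=45 f(10,8)=10 f(10,10)=1
Σ_s f(10,s) = 912
P = 912/1024 = 57/64

Answer: 57/64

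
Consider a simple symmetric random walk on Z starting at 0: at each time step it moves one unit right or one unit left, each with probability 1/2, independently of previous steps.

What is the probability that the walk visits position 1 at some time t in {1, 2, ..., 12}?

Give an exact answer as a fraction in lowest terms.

Answer: 793/1024

Derivation:
Count via complement. Let g(t,s) = #length-t paths at position s with S_1..S_t all ≠ 1.
g(t,s) = g(t-1,s-1) + g(t-1,s+1) for s ≠ 1; g(t,1) = 0.
t=0: g(0,0)=1
t=1: g(1,-1)=1
t=2: g(2,-2)=1 g(2,0)=1
t=3: g(3,-3)=1 g(3,-1)=2
t=4: g(4,-4)=1 g(4,-2)=3 g(4,0)=2
t=5: g(5,-5)=1 g(5,-3)=4 g(5,-1)=5
t=6: g(6,-6)=1 g(6,-4)=5 g(6,-2)=9 g(6,0)=5
t=7: g(7,-7)=1 g(7,-5)=6 g(7,-3)=14 g(7,-1)=14
t=8: g(8,-8)=1 g(8,-6)=7 g(8,-4)=20 g(8,-2)=28 g(8,0)=14
t=9: g(9,-9)=1 g(9,-7)=8 g(9,-5)=27 g(9,-3)=48 g(9,-1)=42
t=10: g(10,-10)=1 g(10,-8)=9 g(10,-6)=35 g(10,-4)=75 g(10,-2)=90 g(10,0)=42
t=11: g(11,-11)=1 g(11,-9)=10 g(11,-7)=44 g(11,-5)=110 g(11,-3)=165 g(11,-1)=132
t=12: g(12,-12)=1 g(12,-10)=11 g(12,-8)=54 g(12,-6)=154 g(12,-4)=275 g(12,-2)=297 g(12,0)=132
Paths never hitting 1: Σ_s g(12,s) = 924
Paths hitting 1: 2^12 - 924 = 3172
P = 3172/4096 = 793/1024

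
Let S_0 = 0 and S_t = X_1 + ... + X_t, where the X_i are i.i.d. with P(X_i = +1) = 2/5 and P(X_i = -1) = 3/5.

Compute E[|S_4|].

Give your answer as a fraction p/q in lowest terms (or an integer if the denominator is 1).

S_4 takes values m ≡ 0 (mod 2) with |m| ≤ 4; P(S_4=m) = C(4,(4+m)/2) · (2/5)^((4+m)/2) · (3/5)^((4-m)/2).
Distribution: P(S=-4)=81/625, P(S=-2)=216/625, P(S=0)=216/625, P(S=2)=96/625, P(S=4)=16/625
E[|S_4|] = Σ_m |m|·P(S_4=m) = 1012/625

Answer: 1012/625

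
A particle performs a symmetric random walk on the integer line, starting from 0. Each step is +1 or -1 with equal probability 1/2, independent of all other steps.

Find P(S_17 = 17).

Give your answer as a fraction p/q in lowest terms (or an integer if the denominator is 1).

To reach position 17 after 17 steps: need 17 steps of +1 and 0 of -1.
Favorable paths: C(17,17) = 1
Total paths: 2^17 = 131072
P = 1/131072 = 1/131072

Answer: 1/131072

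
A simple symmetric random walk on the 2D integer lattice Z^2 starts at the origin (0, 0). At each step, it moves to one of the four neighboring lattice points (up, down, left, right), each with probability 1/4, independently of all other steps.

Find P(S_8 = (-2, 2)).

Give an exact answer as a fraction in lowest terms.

Let h be the number of horizontal steps (so 8-h are vertical). To end at (-2,2) need (h-2)/2 right-steps and ((8-h)+2)/2 up-steps.
Sum over h with 2 ≤ h ≤ 6, h ≡ 0 (mod 2), 8-h ≡ 0 (mod 2):
h=2: C(8,2)·C(2,0)·C(6,4) = 28·1·15 = 420
h=4: C(8,4)·C(4,1)·C(4,3) = 70·4·4 = 1120
h=6: C(8,6)·C(6,2)·C(2,2) = 28·15·1 = 420
Total favorable: 1960
Total paths: 4^8 = 65536
P = 1960/65536 = 245/8192

Answer: 245/8192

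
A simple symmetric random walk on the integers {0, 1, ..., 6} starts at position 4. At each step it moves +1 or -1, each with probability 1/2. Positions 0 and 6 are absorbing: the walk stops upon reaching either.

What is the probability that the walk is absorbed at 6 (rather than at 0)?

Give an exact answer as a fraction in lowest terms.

Answer: 2/3

Derivation:
Symmetric walk (p = 1/2): the harmonic-function argument gives P(hit 6 before 0 | start at 4) = a/N.
P = 4/6 = 2/3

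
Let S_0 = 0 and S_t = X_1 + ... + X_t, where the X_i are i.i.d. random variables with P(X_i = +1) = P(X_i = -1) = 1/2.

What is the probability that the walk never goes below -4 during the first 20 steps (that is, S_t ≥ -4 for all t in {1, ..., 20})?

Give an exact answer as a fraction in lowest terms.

Let f(t,s) = #length-t paths at position s with S_1..S_t all ≥ -4.
f(t,s) = f(t-1,s-1) + f(t-1,s+1) for s ≥ -4; f(t,s) = 0 for s < -4.
t=0: f(0,0)=1
t=1: f(1,-1)=1 f(1,1)=1
t=2: f(2,-2)=1 f(2,0)=2 f(2,2)=1
t=3: f(3,-3)=1 f(3,-1)=3 f(3,1)=3 f(3,3)=1
t=4: f(4,-4)=1 f(4,-2)=4 f(4,0)=6 f(4,2)=4 f(4,4)=1
t=5: f(5,-3)=5 f(5,-1)=10 f(5,1)=10 f(5,3)=5 f(5,5)=1
t=6: f(6,-4)=5 f(6,-2)=15 f(6,0)=20 f(6,2)=15 f(6,4)=6 f(6,6)=1
t=7: f(7,-3)=20 f(7,-1)=35 f(7,1)=35 f(7,3)=21 f(7,5)=7 f(7,7)=1
t=8: f(8,-4)=20 f(8,-2)=55 f(8,0)=70 f(8,2)=56 f(8,4)=28 f(8,6)=8 f(8,8)=1
t=9: f(9,-3)=75 f(9,-1)=125 f(9,1)=126 f(9,3)=84 f(9,5)=36 f(9,7)=9 f(9,9)=1
t=10: f(10,-4)=75 f(10,-2)=200 f(10,0)=251 f(10,2)=210 f(10,4)=120 f(10,6)=45 f(10,8)=10 f(10,10)=1
t=11: f(11,-3)=275 f(11,-1)=451 f(11,1)=461 f(11,3)=330 f(11,5)=165 f(11,7)=55 f(11,9)=11 f(11,11)=1
t=12: f(12,-4)=275 f(12,-2)=726 f(12,0)=912 f(12,2)=791 f(12,4)=495 f(12,6)=220 f(12,8)=66 f(12,10)=12 f(12,12)=1
t=13: f(13,-3)=1001 f(13,-1)=1638 f(13,1)=1703 f(13,3)=1286 f(13,5)=715 f(13,7)=286 f(13,9)=78 f(13,11)=13 f(13,13)=1
t=14: f(14,-4)=1001 f(14,-2)=2639 f(14,0)=3341 f(14,2)=2989 f(14,4)=2001 f(14,6)=1001 f(14,8)=364 f(14,10)=91 f(14,12)=14 f(14,14)=1
t=15: f(15,-3)=3640 f(15,-1)=5980 f(15,1)=6330 f(15,3)=4990 f(15,5)=3002 f(15,7)=1365 f(15,9)=455 f(15,11)=105 f(15,13)=15 f(15,15)=1
t=16: f(16,-4)=3640 f(16,-2)=9620 f(16,0)=12310 f(16,2)=11320 f(16,4)=7992 f(16,6)=4367 f(16,8)=1820 f(16,10)=560 f(16,12)=120 f(16,14)=16 f(16,16)=1
t=17: f(17,-3)=13260 f(17,-1)=21930 f(17,1)=23630 f(17,3)=19312 f(17,5)=12359 f(17,7)=6187 f(17,9)=2380 f(17,11)=680 f(17,13)=136 f(17,15)=17 f(17,17)=1
t=18: f(18,-4)=13260 f(18,-2)=35190 f(18,0)=45560 f(18,2)=42942 f(18,4)=31671 f(18,6)=18546 f(18,8)=8567 f(18,10)=3060 f(18,12)=816 f(18,14)=153 f(18,16)=18 f(18,18)=1
t=19: f(19,-3)=48450 f(19,-1)=80750 f(19,1)=88502 f(19,3)=74613 f(19,5)=50217 f(19,7)=27113 f(19,9)=11627 f(19,11)=3876 f(19,13)=969 f(19,15)=171 f(19,17)=19 f(19,19)=1
t=20: f(20,-4)=48450 f(20,-2)=129200 f(20,0)=169252 f(20,2)=163115 f(20,4)=124830 f(20,6)=77330 f(20,8)=38740 f(20,10)=15503 f(20,12)=4845 f(20,14)=1140 f(20,16)=190 f(20,18)=20 f(20,20)=1
Σ_s f(20,s) = 772616
P = 772616/1048576 = 96577/131072

Answer: 96577/131072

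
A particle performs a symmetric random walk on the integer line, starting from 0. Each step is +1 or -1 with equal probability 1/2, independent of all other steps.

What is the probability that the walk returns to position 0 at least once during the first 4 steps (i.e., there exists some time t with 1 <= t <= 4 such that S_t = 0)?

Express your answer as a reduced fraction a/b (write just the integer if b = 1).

Answer: 5/8

Derivation:
Count via complement. Let g(t,s) = #length-t paths at position s with S_1..S_t all ≠ 0.
g(t,s) = g(t-1,s-1) + g(t-1,s+1) for s ≠ 0; g(t,0) = 0.
t=0: g(0,0)=1
t=1: g(1,-1)=1 g(1,1)=1
t=2: g(2,-2)=1 g(2,2)=1
t=3: g(3,-3)=1 g(3,-1)=1 g(3,1)=1 g(3,3)=1
t=4: g(4,-4)=1 g(4,-2)=2 g(4,2)=2 g(4,4)=1
Paths never hitting 0: Σ_s g(4,s) = 6
Paths hitting 0: 2^4 - 6 = 10
P = 10/16 = 5/8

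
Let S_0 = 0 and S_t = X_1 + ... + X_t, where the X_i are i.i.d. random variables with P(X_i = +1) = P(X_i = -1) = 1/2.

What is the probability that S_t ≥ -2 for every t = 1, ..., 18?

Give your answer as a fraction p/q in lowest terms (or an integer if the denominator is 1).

Answer: 17017/32768

Derivation:
Let f(t,s) = #length-t paths at position s with S_1..S_t all ≥ -2.
f(t,s) = f(t-1,s-1) + f(t-1,s+1) for s ≥ -2; f(t,s) = 0 for s < -2.
t=0: f(0,0)=1
t=1: f(1,-1)=1 f(1,1)=1
t=2: f(2,-2)=1 f(2,0)=2 f(2,2)=1
t=3: f(3,-1)=3 f(3,1)=3 f(3,3)=1
t=4: f(4,-2)=3 f(4,0)=6 f(4,2)=4 f(4,4)=1
t=5: f(5,-1)=9 f(5,1)=10 f(5,3)=5 f(5,5)=1
t=6: f(6,-2)=9 f(6,0)=19 f(6,2)=15 f(6,4)=6 f(6,6)=1
t=7: f(7,-1)=28 f(7,1)=34 f(7,3)=21 f(7,5)=7 f(7,7)=1
t=8: f(8,-2)=28 f(8,0)=62 f(8,2)=55 f(8,4)=28 f(8,6)=8 f(8,8)=1
t=9: f(9,-1)=90 f(9,1)=117 f(9,3)=83 f(9,5)=36 f(9,7)=9 f(9,9)=1
t=10: f(10,-2)=90 f(10,0)=207 f(10,2)=200 f(10,4)=119 f(10,6)=45 f(10,8)=10 f(10,10)=1
t=11: f(11,-1)=297 f(11,1)=407 f(11,3)=319 f(11,5)=164 f(11,7)=55 f(11,9)=11 f(11,11)=1
t=12: f(12,-2)=297 f(12,0)=704 f(12,2)=726 f(12,4)=483 f(12,6)=219 f(12,8)=66 f(12,10)=12 f(12,12)=1
t=13: f(13,-1)=1001 f(13,1)=1430 f(13,3)=1209 f(13,5)=702 f(13,7)=285 f(13,9)=78 f(13,11)=13 f(13,13)=1
t=14: f(14,-2)=1001 f(14,0)=2431 f(14,2)=2639 f(14,4)=1911 f(14,6)=987 f(14,8)=363 f(14,10)=91 f(14,12)=14 f(14,14)=1
t=15: f(15,-1)=3432 f(15,1)=5070 f(15,3)=4550 f(15,5)=2898 f(15,7)=1350 f(15,9)=454 f(15,11)=105 f(15,13)=15 f(15,15)=1
t=16: f(16,-2)=3432 f(16,0)=8502 f(16,2)=9620 f(16,4)=7448 f(16,6)=4248 f(16,8)=1804 f(16,10)=559 f(16,12)=120 f(16,14)=16 f(16,16)=1
t=17: f(17,-1)=11934 f(17,1)=18122 f(17,3)=17068 f(17,5)=11696 f(17,7)=6052 f(17,9)=2363 f(17,11)=679 f(17,13)=136 f(17,15)=17 f(17,17)=1
t=18: f(18,-2)=11934 f(18,0)=30056 f(18,2)=35190 f(18,4)=28764 f(18,6)=17748 f(18,8)=8415 f(18,10)=3042 f(18,12)=815 f(18,14)=153 f(18,16)=18 f(18,18)=1
Σ_s f(18,s) = 136136
P = 136136/262144 = 17017/32768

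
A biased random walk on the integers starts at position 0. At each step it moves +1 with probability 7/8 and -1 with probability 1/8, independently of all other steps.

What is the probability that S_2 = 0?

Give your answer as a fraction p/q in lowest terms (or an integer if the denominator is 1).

Answer: 7/32

Derivation:
To be at 0 after 2 steps: need exactly 1 step of +1 and 1 of -1.
Number of such sequences: C(2,1) = 2
Each has probability (7/8)^1 · (1/8)^1 = 7/64
P = 2 · 7/64 = 7/32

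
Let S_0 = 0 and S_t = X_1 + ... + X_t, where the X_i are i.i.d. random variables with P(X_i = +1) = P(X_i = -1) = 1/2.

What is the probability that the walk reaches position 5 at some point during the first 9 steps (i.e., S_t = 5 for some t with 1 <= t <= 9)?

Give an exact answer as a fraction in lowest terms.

Count via complement. Let g(t,s) = #length-t paths at position s with S_1..S_t all ≠ 5.
g(t,s) = g(t-1,s-1) + g(t-1,s+1) for s ≠ 5; g(t,5) = 0.
t=0: g(0,0)=1
t=1: g(1,-1)=1 g(1,1)=1
t=2: g(2,-2)=1 g(2,0)=2 g(2,2)=1
t=3: g(3,-3)=1 g(3,-1)=3 g(3,1)=3 g(3,3)=1
t=4: g(4,-4)=1 g(4,-2)=4 g(4,0)=6 g(4,2)=4 g(4,4)=1
t=5: g(5,-5)=1 g(5,-3)=5 g(5,-1)=10 g(5,1)=10 g(5,3)=5
t=6: g(6,-6)=1 g(6,-4)=6 g(6,-2)=15 g(6,0)=20 g(6,2)=15 g(6,4)=5
t=7: g(7,-7)=1 g(7,-5)=7 g(7,-3)=21 g(7,-1)=35 g(7,1)=35 g(7,3)=20
t=8: g(8,-8)=1 g(8,-6)=8 g(8,-4)=28 g(8,-2)=56 g(8,0)=70 g(8,2)=55 g(8,4)=20
t=9: g(9,-9)=1 g(9,-7)=9 g(9,-5)=36 g(9,-3)=84 g(9,-1)=126 g(9,1)=125 g(9,3)=75
Paths never hitting 5: Σ_s g(9,s) = 456
Paths hitting 5: 2^9 - 456 = 56
P = 56/512 = 7/64

Answer: 7/64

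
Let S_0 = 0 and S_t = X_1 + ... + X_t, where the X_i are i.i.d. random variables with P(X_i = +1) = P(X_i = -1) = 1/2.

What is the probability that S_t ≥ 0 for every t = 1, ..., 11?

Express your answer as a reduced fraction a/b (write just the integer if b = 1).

Answer: 231/1024

Derivation:
Let f(t,s) = #length-t paths at position s with S_1..S_t all ≥ 0.
f(t,s) = f(t-1,s-1) + f(t-1,s+1) for s ≥ 0; f(t,s) = 0 for s < 0.
t=0: f(0,0)=1
t=1: f(1,1)=1
t=2: f(2,0)=1 f(2,2)=1
t=3: f(3,1)=2 f(3,3)=1
t=4: f(4,0)=2 f(4,2)=3 f(4,4)=1
t=5: f(5,1)=5 f(5,3)=4 f(5,5)=1
t=6: f(6,0)=5 f(6,2)=9 f(6,4)=5 f(6,6)=1
t=7: f(7,1)=14 f(7,3)=14 f(7,5)=6 f(7,7)=1
t=8: f(8,0)=14 f(8,2)=28 f(8,4)=20 f(8,6)=7 f(8,8)=1
t=9: f(9,1)=42 f(9,3)=48 f(9,5)=27 f(9,7)=8 f(9,9)=1
t=10: f(10,0)=42 f(10,2)=90 f(10,4)=75 f(10,6)=35 f(10,8)=9 f(10,10)=1
t=11: f(11,1)=132 f(11,3)=165 f(11,5)=110 f(11,7)=44 f(11,9)=10 f(11,11)=1
Σ_s f(11,s) = 462
P = 462/2048 = 231/1024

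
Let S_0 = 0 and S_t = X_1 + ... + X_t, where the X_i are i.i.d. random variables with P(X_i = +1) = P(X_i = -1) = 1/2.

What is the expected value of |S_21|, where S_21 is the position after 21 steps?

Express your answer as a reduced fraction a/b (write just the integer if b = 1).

S_21 takes values m ≡ 1 (mod 2) with |m| ≤ 21; P(S_21=m) = C(21,(21+m)/2)/2^21.
Total paths: 2^21 = 2097152
Distribution: P(S=-21)=1/2097152, P(S=-19)=21/2097152, P(S=-17)=210/2097152, P(S=-15)=1330/2097152, P(S=-13)=5985/2097152, P(S=-11)=20349/2097152, P(S=-9)=54264/2097152, P(S=-7)=116280/2097152, P(S=-5)=203490/2097152, P(S=-3)=293930/2097152, P(S=-1)=352716/2097152, P(S=1)=352716/2097152, P(S=3)=293930/2097152, P(S=5)=203490/2097152, P(S=7)=116280/2097152, P(S=9)=54264/2097152, P(S=11)=20349/2097152, P(S=13)=5985/2097152, P(S=15)=1330/2097152, P(S=17)=210/2097152, P(S=19)=21/2097152, P(S=21)=1/2097152
E[|S_21|] = Σ_m |m|·P(S_21=m) = 7759752/2097152 = 969969/262144

Answer: 969969/262144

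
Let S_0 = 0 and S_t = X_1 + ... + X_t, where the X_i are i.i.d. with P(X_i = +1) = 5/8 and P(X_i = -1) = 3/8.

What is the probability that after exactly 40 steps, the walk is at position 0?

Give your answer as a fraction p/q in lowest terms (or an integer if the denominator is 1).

Answer: 11459377441920588894367218017578125/332306998946228968225951765070086144

Derivation:
To be at 0 after 40 steps: need exactly 20 steps of +1 and 20 of -1.
Number of such sequences: C(40,20) = 137846528820
Each has probability (5/8)^20 · (3/8)^20 = 332525673007965087890625/1329227995784915872903807060280344576
P = 137846528820 · 332525673007965087890625/1329227995784915872903807060280344576 = 11459377441920588894367218017578125/332306998946228968225951765070086144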